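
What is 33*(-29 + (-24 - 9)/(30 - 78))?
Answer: -14949/16 ≈ -934.31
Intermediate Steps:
33*(-29 + (-24 - 9)/(30 - 78)) = 33*(-29 - 33/(-48)) = 33*(-29 - 33*(-1/48)) = 33*(-29 + 11/16) = 33*(-453/16) = -14949/16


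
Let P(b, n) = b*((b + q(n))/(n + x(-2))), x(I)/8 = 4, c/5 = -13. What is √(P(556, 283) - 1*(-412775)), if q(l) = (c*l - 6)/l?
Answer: √365237781288835/29715 ≈ 643.15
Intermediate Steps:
c = -65 (c = 5*(-13) = -65)
x(I) = 32 (x(I) = 8*4 = 32)
q(l) = (-6 - 65*l)/l (q(l) = (-65*l - 6)/l = (-6 - 65*l)/l)
P(b, n) = b*(-65 + b - 6/n)/(32 + n) (P(b, n) = b*((b + (-65 - 6/n))/(n + 32)) = b*((-65 + b - 6/n)/(32 + n)) = b*(-65 + b - 6/n)/(32 + n))
√(P(556, 283) - 1*(-412775)) = √(556*(-6 + 283*(-65 + 556))/(283*(32 + 283)) - 1*(-412775)) = √(556*(1/283)*(-6 + 283*491)/315 + 412775) = √(556*(1/283)*(1/315)*(-6 + 138953) + 412775) = √(556*(1/283)*(1/315)*138947 + 412775) = √(77254532/89145 + 412775) = √(36874081907/89145) = √365237781288835/29715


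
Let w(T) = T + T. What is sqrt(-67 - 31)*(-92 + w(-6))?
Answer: -728*I*sqrt(2) ≈ -1029.5*I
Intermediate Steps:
w(T) = 2*T
sqrt(-67 - 31)*(-92 + w(-6)) = sqrt(-67 - 31)*(-92 + 2*(-6)) = sqrt(-98)*(-92 - 12) = (7*I*sqrt(2))*(-104) = -728*I*sqrt(2)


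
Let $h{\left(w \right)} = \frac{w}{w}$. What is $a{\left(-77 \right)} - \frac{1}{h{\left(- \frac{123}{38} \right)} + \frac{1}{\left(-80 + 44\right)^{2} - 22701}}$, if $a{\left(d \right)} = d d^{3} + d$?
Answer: $\frac{752414020051}{21404} \approx 3.5153 \cdot 10^{7}$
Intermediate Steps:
$h{\left(w \right)} = 1$
$a{\left(d \right)} = d + d^{4}$ ($a{\left(d \right)} = d^{4} + d = d + d^{4}$)
$a{\left(-77 \right)} - \frac{1}{h{\left(- \frac{123}{38} \right)} + \frac{1}{\left(-80 + 44\right)^{2} - 22701}} = \left(-77 + \left(-77\right)^{4}\right) - \frac{1}{1 + \frac{1}{\left(-80 + 44\right)^{2} - 22701}} = \left(-77 + 35153041\right) - \frac{1}{1 + \frac{1}{\left(-36\right)^{2} - 22701}} = 35152964 - \frac{1}{1 + \frac{1}{1296 - 22701}} = 35152964 - \frac{1}{1 + \frac{1}{-21405}} = 35152964 - \frac{1}{1 - \frac{1}{21405}} = 35152964 - \frac{1}{\frac{21404}{21405}} = 35152964 - \frac{21405}{21404} = \frac{752414020051}{21404}$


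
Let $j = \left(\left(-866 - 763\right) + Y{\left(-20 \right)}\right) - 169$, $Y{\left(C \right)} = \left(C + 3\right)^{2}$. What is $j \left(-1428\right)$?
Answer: $2154852$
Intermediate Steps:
$Y{\left(C \right)} = \left(3 + C\right)^{2}$
$j = -1509$ ($j = \left(\left(-866 - 763\right) + \left(3 - 20\right)^{2}\right) - 169 = \left(-1629 + \left(-17\right)^{2}\right) - 169 = \left(-1629 + 289\right) - 169 = -1340 - 169 = -1509$)
$j \left(-1428\right) = \left(-1509\right) \left(-1428\right) = 2154852$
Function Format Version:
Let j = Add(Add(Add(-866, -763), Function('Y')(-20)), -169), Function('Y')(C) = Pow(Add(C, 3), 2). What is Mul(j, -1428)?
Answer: 2154852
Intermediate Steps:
Function('Y')(C) = Pow(Add(3, C), 2)
j = -1509 (j = Add(Add(Add(-866, -763), Pow(Add(3, -20), 2)), -169) = Add(Add(-1629, Pow(-17, 2)), -169) = Add(Add(-1629, 289), -169) = Add(-1340, -169) = -1509)
Mul(j, -1428) = Mul(-1509, -1428) = 2154852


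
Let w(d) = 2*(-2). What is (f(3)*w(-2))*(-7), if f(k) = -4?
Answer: -112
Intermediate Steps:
w(d) = -4
(f(3)*w(-2))*(-7) = -4*(-4)*(-7) = 16*(-7) = -112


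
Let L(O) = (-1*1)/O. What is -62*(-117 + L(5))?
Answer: 36332/5 ≈ 7266.4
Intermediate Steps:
L(O) = -1/O
-62*(-117 + L(5)) = -62*(-117 - 1/5) = -62*(-117 - 1*⅕) = -62*(-117 - ⅕) = -62*(-586/5) = 36332/5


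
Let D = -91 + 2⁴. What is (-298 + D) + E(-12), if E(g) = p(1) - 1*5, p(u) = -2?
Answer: -380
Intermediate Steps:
E(g) = -7 (E(g) = -2 - 1*5 = -2 - 5 = -7)
D = -75 (D = -91 + 16 = -75)
(-298 + D) + E(-12) = (-298 - 75) - 7 = -373 - 7 = -380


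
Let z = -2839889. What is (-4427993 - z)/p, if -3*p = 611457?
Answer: 226872/29117 ≈ 7.7917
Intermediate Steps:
p = -203819 (p = -⅓*611457 = -203819)
(-4427993 - z)/p = (-4427993 - 1*(-2839889))/(-203819) = (-4427993 + 2839889)*(-1/203819) = -1588104*(-1/203819) = 226872/29117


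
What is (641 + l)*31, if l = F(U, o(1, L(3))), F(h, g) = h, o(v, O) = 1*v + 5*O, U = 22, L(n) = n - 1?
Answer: 20553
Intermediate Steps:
L(n) = -1 + n
o(v, O) = v + 5*O
l = 22
(641 + l)*31 = (641 + 22)*31 = 663*31 = 20553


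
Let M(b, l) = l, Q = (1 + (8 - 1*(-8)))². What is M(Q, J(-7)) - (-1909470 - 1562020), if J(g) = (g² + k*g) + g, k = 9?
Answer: 3471469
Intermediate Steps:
Q = 289 (Q = (1 + (8 + 8))² = (1 + 16)² = 17² = 289)
J(g) = g² + 10*g (J(g) = (g² + 9*g) + g = g² + 10*g)
M(Q, J(-7)) - (-1909470 - 1562020) = -7*(10 - 7) - (-1909470 - 1562020) = -7*3 - 1*(-3471490) = -21 + 3471490 = 3471469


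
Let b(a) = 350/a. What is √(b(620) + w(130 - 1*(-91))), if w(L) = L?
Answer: √851694/62 ≈ 14.885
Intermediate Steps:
√(b(620) + w(130 - 1*(-91))) = √(350/620 + (130 - 1*(-91))) = √(350*(1/620) + (130 + 91)) = √(35/62 + 221) = √(13737/62) = √851694/62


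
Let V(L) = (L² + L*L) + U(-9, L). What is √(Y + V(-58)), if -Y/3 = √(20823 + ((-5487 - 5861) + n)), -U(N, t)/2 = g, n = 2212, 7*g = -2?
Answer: √(329700 - 147*√11687)/7 ≈ 80.027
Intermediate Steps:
g = -2/7 (g = (⅐)*(-2) = -2/7 ≈ -0.28571)
U(N, t) = 4/7 (U(N, t) = -2*(-2/7) = 4/7)
Y = -3*√11687 (Y = -3*√(20823 + ((-5487 - 5861) + 2212)) = -3*√(20823 + (-11348 + 2212)) = -3*√(20823 - 9136) = -3*√11687 ≈ -324.32)
V(L) = 4/7 + 2*L² (V(L) = (L² + L*L) + 4/7 = (L² + L²) + 4/7 = 2*L² + 4/7 = 4/7 + 2*L²)
√(Y + V(-58)) = √(-3*√11687 + (4/7 + 2*(-58)²)) = √(-3*√11687 + (4/7 + 2*3364)) = √(-3*√11687 + (4/7 + 6728)) = √(-3*√11687 + 47100/7) = √(47100/7 - 3*√11687)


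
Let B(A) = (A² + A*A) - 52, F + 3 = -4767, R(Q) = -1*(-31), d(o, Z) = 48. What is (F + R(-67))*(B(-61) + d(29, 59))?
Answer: -35248682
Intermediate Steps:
R(Q) = 31
F = -4770 (F = -3 - 4767 = -4770)
B(A) = -52 + 2*A² (B(A) = (A² + A²) - 52 = 2*A² - 52 = -52 + 2*A²)
(F + R(-67))*(B(-61) + d(29, 59)) = (-4770 + 31)*((-52 + 2*(-61)²) + 48) = -4739*((-52 + 2*3721) + 48) = -4739*((-52 + 7442) + 48) = -4739*(7390 + 48) = -4739*7438 = -35248682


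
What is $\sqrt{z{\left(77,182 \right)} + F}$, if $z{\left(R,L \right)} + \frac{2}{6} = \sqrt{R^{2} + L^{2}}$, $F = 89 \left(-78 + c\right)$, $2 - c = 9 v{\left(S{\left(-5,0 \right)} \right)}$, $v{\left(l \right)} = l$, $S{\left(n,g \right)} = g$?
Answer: $\frac{\sqrt{-60879 + 63 \sqrt{797}}}{3} \approx 81.035 i$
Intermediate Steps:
$c = 2$ ($c = 2 - 9 \cdot 0 = 2 - 0 = 2 + 0 = 2$)
$F = -6764$ ($F = 89 \left(-78 + 2\right) = 89 \left(-76\right) = -6764$)
$z{\left(R,L \right)} = - \frac{1}{3} + \sqrt{L^{2} + R^{2}}$ ($z{\left(R,L \right)} = - \frac{1}{3} + \sqrt{R^{2} + L^{2}} = - \frac{1}{3} + \sqrt{L^{2} + R^{2}}$)
$\sqrt{z{\left(77,182 \right)} + F} = \sqrt{\left(- \frac{1}{3} + \sqrt{182^{2} + 77^{2}}\right) - 6764} = \sqrt{\left(- \frac{1}{3} + \sqrt{33124 + 5929}\right) - 6764} = \sqrt{\left(- \frac{1}{3} + \sqrt{39053}\right) - 6764} = \sqrt{\left(- \frac{1}{3} + 7 \sqrt{797}\right) - 6764} = \sqrt{- \frac{20293}{3} + 7 \sqrt{797}}$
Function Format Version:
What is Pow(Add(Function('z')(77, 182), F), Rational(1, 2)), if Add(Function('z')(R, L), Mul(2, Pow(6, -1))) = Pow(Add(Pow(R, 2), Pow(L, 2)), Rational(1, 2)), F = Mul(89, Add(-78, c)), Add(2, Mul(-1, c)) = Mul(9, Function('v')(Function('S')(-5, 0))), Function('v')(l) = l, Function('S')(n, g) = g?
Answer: Mul(Rational(1, 3), Pow(Add(-60879, Mul(63, Pow(797, Rational(1, 2)))), Rational(1, 2))) ≈ Mul(81.035, I)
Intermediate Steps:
c = 2 (c = Add(2, Mul(-1, Mul(9, 0))) = Add(2, Mul(-1, 0)) = Add(2, 0) = 2)
F = -6764 (F = Mul(89, Add(-78, 2)) = Mul(89, -76) = -6764)
Function('z')(R, L) = Add(Rational(-1, 3), Pow(Add(Pow(L, 2), Pow(R, 2)), Rational(1, 2))) (Function('z')(R, L) = Add(Rational(-1, 3), Pow(Add(Pow(R, 2), Pow(L, 2)), Rational(1, 2))) = Add(Rational(-1, 3), Pow(Add(Pow(L, 2), Pow(R, 2)), Rational(1, 2))))
Pow(Add(Function('z')(77, 182), F), Rational(1, 2)) = Pow(Add(Add(Rational(-1, 3), Pow(Add(Pow(182, 2), Pow(77, 2)), Rational(1, 2))), -6764), Rational(1, 2)) = Pow(Add(Add(Rational(-1, 3), Pow(Add(33124, 5929), Rational(1, 2))), -6764), Rational(1, 2)) = Pow(Add(Add(Rational(-1, 3), Pow(39053, Rational(1, 2))), -6764), Rational(1, 2)) = Pow(Add(Add(Rational(-1, 3), Mul(7, Pow(797, Rational(1, 2)))), -6764), Rational(1, 2)) = Pow(Add(Rational(-20293, 3), Mul(7, Pow(797, Rational(1, 2)))), Rational(1, 2))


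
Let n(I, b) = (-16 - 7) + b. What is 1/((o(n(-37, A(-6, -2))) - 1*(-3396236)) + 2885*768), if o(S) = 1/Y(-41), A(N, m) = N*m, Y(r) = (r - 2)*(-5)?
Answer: 215/1206561941 ≈ 1.7819e-7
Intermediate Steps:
Y(r) = 10 - 5*r (Y(r) = (-2 + r)*(-5) = 10 - 5*r)
n(I, b) = -23 + b
o(S) = 1/215 (o(S) = 1/(10 - 5*(-41)) = 1/(10 + 205) = 1/215)
1/((o(n(-37, A(-6, -2))) - 1*(-3396236)) + 2885*768) = 1/((1/215 - 1*(-3396236)) + 2885*768) = 1/((1/215 + 3396236) + 2215680) = 1/(730190741/215 + 2215680) = 1/(1206561941/215) = 215/1206561941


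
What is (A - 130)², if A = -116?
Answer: 60516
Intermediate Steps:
(A - 130)² = (-116 - 130)² = (-246)² = 60516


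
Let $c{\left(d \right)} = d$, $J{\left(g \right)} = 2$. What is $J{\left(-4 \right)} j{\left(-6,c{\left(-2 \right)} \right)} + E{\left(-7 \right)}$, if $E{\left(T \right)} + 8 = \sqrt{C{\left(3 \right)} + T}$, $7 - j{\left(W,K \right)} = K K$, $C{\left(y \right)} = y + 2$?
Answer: $-2 + i \sqrt{2} \approx -2.0 + 1.4142 i$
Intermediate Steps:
$C{\left(y \right)} = 2 + y$
$j{\left(W,K \right)} = 7 - K^{2}$ ($j{\left(W,K \right)} = 7 - K K = 7 - K^{2}$)
$E{\left(T \right)} = -8 + \sqrt{5 + T}$ ($E{\left(T \right)} = -8 + \sqrt{\left(2 + 3\right) + T} = -8 + \sqrt{5 + T}$)
$J{\left(-4 \right)} j{\left(-6,c{\left(-2 \right)} \right)} + E{\left(-7 \right)} = 2 \left(7 - \left(-2\right)^{2}\right) - \left(8 - \sqrt{5 - 7}\right) = 2 \left(7 - 4\right) - \left(8 - \sqrt{-2}\right) = 2 \left(7 - 4\right) - \left(8 - i \sqrt{2}\right) = 2 \cdot 3 - \left(8 - i \sqrt{2}\right) = 6 - \left(8 - i \sqrt{2}\right) = -2 + i \sqrt{2}$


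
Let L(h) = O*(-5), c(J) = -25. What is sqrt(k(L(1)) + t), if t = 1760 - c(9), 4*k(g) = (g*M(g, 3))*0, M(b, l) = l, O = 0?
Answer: sqrt(1785) ≈ 42.249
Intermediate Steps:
L(h) = 0 (L(h) = 0*(-5) = 0)
k(g) = 0 (k(g) = ((g*3)*0)/4 = ((3*g)*0)/4 = (1/4)*0 = 0)
t = 1785 (t = 1760 - 1*(-25) = 1760 + 25 = 1785)
sqrt(k(L(1)) + t) = sqrt(0 + 1785) = sqrt(1785)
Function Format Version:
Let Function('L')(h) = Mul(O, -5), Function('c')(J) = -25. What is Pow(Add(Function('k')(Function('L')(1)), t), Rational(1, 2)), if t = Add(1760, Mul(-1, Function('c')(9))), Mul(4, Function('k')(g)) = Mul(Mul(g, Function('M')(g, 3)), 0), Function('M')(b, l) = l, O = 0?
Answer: Pow(1785, Rational(1, 2)) ≈ 42.249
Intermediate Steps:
Function('L')(h) = 0 (Function('L')(h) = Mul(0, -5) = 0)
Function('k')(g) = 0 (Function('k')(g) = Mul(Rational(1, 4), Mul(Mul(g, 3), 0)) = Mul(Rational(1, 4), Mul(Mul(3, g), 0)) = Mul(Rational(1, 4), 0) = 0)
t = 1785 (t = Add(1760, Mul(-1, -25)) = Add(1760, 25) = 1785)
Pow(Add(Function('k')(Function('L')(1)), t), Rational(1, 2)) = Pow(Add(0, 1785), Rational(1, 2)) = Pow(1785, Rational(1, 2))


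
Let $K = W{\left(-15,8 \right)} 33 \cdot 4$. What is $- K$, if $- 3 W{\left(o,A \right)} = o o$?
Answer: $9900$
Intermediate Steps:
$W{\left(o,A \right)} = - \frac{o^{2}}{3}$ ($W{\left(o,A \right)} = - \frac{o o}{3} = - \frac{o^{2}}{3}$)
$K = -9900$ ($K = - \frac{\left(-15\right)^{2}}{3} \cdot 33 \cdot 4 = \left(- \frac{1}{3}\right) 225 \cdot 132 = \left(-75\right) 132 = -9900$)
$- K = \left(-1\right) \left(-9900\right) = 9900$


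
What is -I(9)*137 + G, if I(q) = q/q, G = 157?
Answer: 20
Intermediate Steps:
I(q) = 1
-I(9)*137 + G = -1*1*137 + 157 = -1*137 + 157 = -137 + 157 = 20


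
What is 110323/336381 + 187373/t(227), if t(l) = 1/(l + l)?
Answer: 28615037679625/336381 ≈ 8.5067e+7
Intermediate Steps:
t(l) = 1/(2*l)
110323/336381 + 187373/t(227) = 110323/336381 + 187373/(((1/2)/227)) = 110323*(1/336381) + 187373/(((1/2)*(1/227))) = 110323/336381 + 187373/(1/454) = 110323/336381 + 187373*454 = 110323/336381 + 85067342 = 28615037679625/336381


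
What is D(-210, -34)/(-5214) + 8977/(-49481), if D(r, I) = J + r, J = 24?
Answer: -6267102/42998989 ≈ -0.14575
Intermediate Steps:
D(r, I) = 24 + r
D(-210, -34)/(-5214) + 8977/(-49481) = (24 - 210)/(-5214) + 8977/(-49481) = -186*(-1/5214) + 8977*(-1/49481) = 31/869 - 8977/49481 = -6267102/42998989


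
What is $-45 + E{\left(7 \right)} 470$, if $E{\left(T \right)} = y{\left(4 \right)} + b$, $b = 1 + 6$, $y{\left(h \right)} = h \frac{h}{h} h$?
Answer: $10765$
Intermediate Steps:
$y{\left(h \right)} = h^{2}$ ($y{\left(h \right)} = h 1 h = h h = h^{2}$)
$b = 7$
$E{\left(T \right)} = 23$ ($E{\left(T \right)} = 4^{2} + 7 = 16 + 7 = 23$)
$-45 + E{\left(7 \right)} 470 = -45 + 23 \cdot 470 = -45 + 10810 = 10765$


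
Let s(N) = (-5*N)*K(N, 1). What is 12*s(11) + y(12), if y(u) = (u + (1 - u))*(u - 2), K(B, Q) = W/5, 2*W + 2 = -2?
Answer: 274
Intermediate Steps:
W = -2 (W = -1 + (½)*(-2) = -1 - 1 = -2)
K(B, Q) = -⅖ (K(B, Q) = -2/5 = -2*⅕ = -⅖)
s(N) = 2*N (s(N) = -5*N*(-⅖) = 2*N)
y(u) = -2 + u (y(u) = 1*(-2 + u) = -2 + u)
12*s(11) + y(12) = 12*(2*11) + (-2 + 12) = 12*22 + 10 = 264 + 10 = 274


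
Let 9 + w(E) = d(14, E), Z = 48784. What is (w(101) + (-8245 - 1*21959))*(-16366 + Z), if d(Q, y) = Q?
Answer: -978991182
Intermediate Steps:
w(E) = 5 (w(E) = -9 + 14 = 5)
(w(101) + (-8245 - 1*21959))*(-16366 + Z) = (5 + (-8245 - 1*21959))*(-16366 + 48784) = (5 + (-8245 - 21959))*32418 = (5 - 30204)*32418 = -30199*32418 = -978991182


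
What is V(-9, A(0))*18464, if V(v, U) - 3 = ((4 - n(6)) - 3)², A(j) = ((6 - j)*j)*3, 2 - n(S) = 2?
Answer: 73856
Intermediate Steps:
n(S) = 0 (n(S) = 2 - 1*2 = 2 - 2 = 0)
A(j) = 3*j*(6 - j) (A(j) = (j*(6 - j))*3 = 3*j*(6 - j))
V(v, U) = 4 (V(v, U) = 3 + ((4 - 1*0) - 3)² = 3 + ((4 + 0) - 3)² = 3 + (4 - 3)² = 3 + 1² = 3 + 1 = 4)
V(-9, A(0))*18464 = 4*18464 = 73856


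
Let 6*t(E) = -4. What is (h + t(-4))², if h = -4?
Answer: 196/9 ≈ 21.778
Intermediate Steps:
t(E) = -⅔ (t(E) = (⅙)*(-4) = -⅔)
(h + t(-4))² = (-4 - ⅔)² = (-14/3)² = 196/9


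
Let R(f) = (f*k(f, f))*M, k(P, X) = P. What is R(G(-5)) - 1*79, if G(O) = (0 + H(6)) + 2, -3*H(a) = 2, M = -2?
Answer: -743/9 ≈ -82.556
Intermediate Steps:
H(a) = -⅔ (H(a) = -⅓*2 = -⅔)
G(O) = 4/3 (G(O) = (0 - ⅔) + 2 = -⅔ + 2 = 4/3)
R(f) = -2*f² (R(f) = (f*f)*(-2) = f²*(-2) = -2*f²)
R(G(-5)) - 1*79 = -2*(4/3)² - 1*79 = -2*16/9 - 79 = -32/9 - 79 = -743/9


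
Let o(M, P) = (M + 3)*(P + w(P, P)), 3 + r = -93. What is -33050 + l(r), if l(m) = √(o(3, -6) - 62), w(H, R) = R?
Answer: -33050 + I*√134 ≈ -33050.0 + 11.576*I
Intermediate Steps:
r = -96 (r = -3 - 93 = -96)
o(M, P) = 2*P*(3 + M) (o(M, P) = (M + 3)*(P + P) = (3 + M)*(2*P) = 2*P*(3 + M))
l(m) = I*√134 (l(m) = √(2*(-6)*(3 + 3) - 62) = √(2*(-6)*6 - 62) = √(-72 - 62) = √(-134) = I*√134)
-33050 + l(r) = -33050 + I*√134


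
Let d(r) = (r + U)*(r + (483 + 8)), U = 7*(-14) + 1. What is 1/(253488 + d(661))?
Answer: 1/903216 ≈ 1.1072e-6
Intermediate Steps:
U = -97 (U = -98 + 1 = -97)
d(r) = (-97 + r)*(491 + r) (d(r) = (r - 97)*(r + (483 + 8)) = (-97 + r)*(r + 491) = (-97 + r)*(491 + r))
1/(253488 + d(661)) = 1/(253488 + (-47627 + 661**2 + 394*661)) = 1/(253488 + (-47627 + 436921 + 260434)) = 1/(253488 + 649728) = 1/903216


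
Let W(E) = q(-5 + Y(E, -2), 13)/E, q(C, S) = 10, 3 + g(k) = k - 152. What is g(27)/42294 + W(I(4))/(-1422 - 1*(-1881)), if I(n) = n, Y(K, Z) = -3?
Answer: 15661/6470982 ≈ 0.0024202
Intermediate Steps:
g(k) = -155 + k (g(k) = -3 + (k - 152) = -3 + (-152 + k) = -155 + k)
W(E) = 10/E
g(27)/42294 + W(I(4))/(-1422 - 1*(-1881)) = (-155 + 27)/42294 + (10/4)/(-1422 - 1*(-1881)) = -128*1/42294 + (10*(1/4))/(-1422 + 1881) = -64/21147 + (5/2)/459 = -64/21147 + (5/2)*(1/459) = -64/21147 + 5/918 = 15661/6470982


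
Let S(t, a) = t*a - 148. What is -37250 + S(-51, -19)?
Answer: -36429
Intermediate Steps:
S(t, a) = -148 + a*t (S(t, a) = a*t - 148 = -148 + a*t)
-37250 + S(-51, -19) = -37250 + (-148 - 19*(-51)) = -37250 + (-148 + 969) = -37250 + 821 = -36429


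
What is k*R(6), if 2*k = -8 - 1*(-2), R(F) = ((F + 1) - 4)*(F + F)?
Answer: -108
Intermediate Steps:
R(F) = 2*F*(-3 + F) (R(F) = ((1 + F) - 4)*(2*F) = (-3 + F)*(2*F) = 2*F*(-3 + F))
k = -3 (k = (-8 - 1*(-2))/2 = (-8 + 2)/2 = (½)*(-6) = -3)
k*R(6) = -6*6*(-3 + 6) = -6*6*3 = -3*36 = -108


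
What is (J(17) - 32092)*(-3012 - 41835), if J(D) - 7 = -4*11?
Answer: 1440889263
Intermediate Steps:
J(D) = -37 (J(D) = 7 - 4*11 = 7 - 44 = -37)
(J(17) - 32092)*(-3012 - 41835) = (-37 - 32092)*(-3012 - 41835) = -32129*(-44847) = 1440889263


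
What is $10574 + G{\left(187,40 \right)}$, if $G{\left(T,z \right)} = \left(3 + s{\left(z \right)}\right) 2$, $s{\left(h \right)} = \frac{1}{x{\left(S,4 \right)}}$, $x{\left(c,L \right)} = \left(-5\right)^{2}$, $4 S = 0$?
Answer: $\frac{264502}{25} \approx 10580.0$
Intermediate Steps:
$S = 0$ ($S = \frac{1}{4} \cdot 0 = 0$)
$x{\left(c,L \right)} = 25$
$s{\left(h \right)} = \frac{1}{25}$
$G{\left(T,z \right)} = \frac{152}{25}$ ($G{\left(T,z \right)} = \left(3 + \frac{1}{25}\right) 2 = \frac{76}{25} \cdot 2 = \frac{152}{25}$)
$10574 + G{\left(187,40 \right)} = 10574 + \frac{152}{25} = \frac{264502}{25}$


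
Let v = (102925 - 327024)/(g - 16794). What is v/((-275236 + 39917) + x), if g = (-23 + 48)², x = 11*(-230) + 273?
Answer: -224099/3841366344 ≈ -5.8338e-5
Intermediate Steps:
x = -2257 (x = -2530 + 273 = -2257)
g = 625 (g = 25² = 625)
v = 224099/16169 (v = (102925 - 327024)/(625 - 16794) = -224099/(-16169) = -224099*(-1/16169) = 224099/16169 ≈ 13.860)
v/((-275236 + 39917) + x) = 224099/(16169*((-275236 + 39917) - 2257)) = 224099/(16169*(-235319 - 2257)) = (224099/16169)/(-237576) = (224099/16169)*(-1/237576) = -224099/3841366344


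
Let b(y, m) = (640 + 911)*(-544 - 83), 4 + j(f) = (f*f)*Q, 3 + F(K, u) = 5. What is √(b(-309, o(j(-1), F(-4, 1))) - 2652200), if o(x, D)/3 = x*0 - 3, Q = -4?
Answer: 7*I*√73973 ≈ 1903.9*I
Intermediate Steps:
F(K, u) = 2 (F(K, u) = -3 + 5 = 2)
j(f) = -4 - 4*f² (j(f) = -4 + (f*f)*(-4) = -4 + f²*(-4) = -4 - 4*f²)
o(x, D) = -9 (o(x, D) = 3*(x*0 - 3) = 3*(0 - 3) = 3*(-3) = -9)
b(y, m) = -972477 (b(y, m) = 1551*(-627) = -972477)
√(b(-309, o(j(-1), F(-4, 1))) - 2652200) = √(-972477 - 2652200) = √(-3624677) = 7*I*√73973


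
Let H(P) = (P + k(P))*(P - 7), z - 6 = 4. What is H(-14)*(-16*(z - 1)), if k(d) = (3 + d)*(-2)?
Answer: 24192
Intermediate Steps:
z = 10 (z = 6 + 4 = 10)
k(d) = -6 - 2*d
H(P) = (-7 + P)*(-6 - P) (H(P) = (P + (-6 - 2*P))*(P - 7) = (-6 - P)*(-7 + P) = (-7 + P)*(-6 - P))
H(-14)*(-16*(z - 1)) = (42 - 14 - 1*(-14)**2)*(-16*(10 - 1)) = (42 - 14 - 1*196)*(-16*9) = (42 - 14 - 196)*(-144) = -168*(-144) = 24192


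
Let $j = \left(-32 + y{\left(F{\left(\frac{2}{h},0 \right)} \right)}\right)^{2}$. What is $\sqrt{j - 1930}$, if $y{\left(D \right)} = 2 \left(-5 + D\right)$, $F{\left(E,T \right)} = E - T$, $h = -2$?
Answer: $\sqrt{6} \approx 2.4495$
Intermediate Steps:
$y{\left(D \right)} = -10 + 2 D$
$j = 1936$ ($j = \left(-32 - \left(10 - 2 \left(\frac{2}{-2} - 0\right)\right)\right)^{2} = \left(-32 - \left(10 - 2 \left(2 \left(- \frac{1}{2}\right) + 0\right)\right)\right)^{2} = \left(-32 - \left(10 - 2 \left(-1 + 0\right)\right)\right)^{2} = \left(-32 + \left(-10 + 2 \left(-1\right)\right)\right)^{2} = \left(-32 - 12\right)^{2} = \left(-44\right)^{2} = 1936$)
$\sqrt{j - 1930} = \sqrt{1936 - 1930} = \sqrt{6}$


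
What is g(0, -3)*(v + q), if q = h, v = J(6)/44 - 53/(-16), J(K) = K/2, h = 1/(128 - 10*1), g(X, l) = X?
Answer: 0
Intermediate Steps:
h = 1/118 (h = 1/(128 - 10) = 1/118 ≈ 0.0084746)
J(K) = K/2 (J(K) = K*(½) = K/2)
v = 595/176 (v = ((½)*6)/44 - 53/(-16) = 3*(1/44) - 53*(-1/16) = 3/44 + 53/16 = 595/176 ≈ 3.3807)
q = 1/118 ≈ 0.0084746
g(0, -3)*(v + q) = 0*(595/176 + 1/118) = 0*(35193/10384) = 0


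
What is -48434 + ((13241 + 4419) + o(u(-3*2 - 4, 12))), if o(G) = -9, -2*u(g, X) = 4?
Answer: -30783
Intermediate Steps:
u(g, X) = -2 (u(g, X) = -½*4 = -2)
-48434 + ((13241 + 4419) + o(u(-3*2 - 4, 12))) = -48434 + ((13241 + 4419) - 9) = -48434 + (17660 - 9) = -48434 + 17651 = -30783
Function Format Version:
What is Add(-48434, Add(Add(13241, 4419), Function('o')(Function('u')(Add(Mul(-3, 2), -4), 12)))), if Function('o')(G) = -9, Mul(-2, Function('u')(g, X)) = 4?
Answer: -30783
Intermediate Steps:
Function('u')(g, X) = -2 (Function('u')(g, X) = Mul(Rational(-1, 2), 4) = -2)
Add(-48434, Add(Add(13241, 4419), Function('o')(Function('u')(Add(Mul(-3, 2), -4), 12)))) = Add(-48434, Add(Add(13241, 4419), -9)) = Add(-48434, Add(17660, -9)) = Add(-48434, 17651) = -30783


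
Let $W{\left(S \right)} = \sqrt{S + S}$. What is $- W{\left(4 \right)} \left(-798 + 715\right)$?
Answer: $166 \sqrt{2} \approx 234.76$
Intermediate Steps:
$W{\left(S \right)} = \sqrt{2} \sqrt{S}$ ($W{\left(S \right)} = \sqrt{2 S} = \sqrt{2} \sqrt{S}$)
$- W{\left(4 \right)} \left(-798 + 715\right) = - \sqrt{2} \sqrt{4} \left(-798 + 715\right) = - \sqrt{2} \cdot 2 \left(-83\right) = - 2 \sqrt{2} \left(-83\right) = - \left(-166\right) \sqrt{2} = 166 \sqrt{2}$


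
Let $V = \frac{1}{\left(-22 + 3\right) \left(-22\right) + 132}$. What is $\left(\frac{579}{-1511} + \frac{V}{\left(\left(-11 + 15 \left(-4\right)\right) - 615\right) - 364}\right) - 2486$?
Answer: $- \frac{2169624189011}{872602500} \approx -2486.4$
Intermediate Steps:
$V = \frac{1}{550}$ ($V = \frac{1}{\left(-19\right) \left(-22\right) + 132} = \frac{1}{418 + 132} = \frac{1}{550} \approx 0.0018182$)
$\left(\frac{579}{-1511} + \frac{V}{\left(\left(-11 + 15 \left(-4\right)\right) - 615\right) - 364}\right) - 2486 = \left(\frac{579}{-1511} + \frac{1}{550 \left(\left(\left(-11 + 15 \left(-4\right)\right) - 615\right) - 364\right)}\right) - 2486 = \left(579 \left(- \frac{1}{1511}\right) + \frac{1}{550 \left(\left(\left(-11 - 60\right) - 615\right) - 364\right)}\right) - 2486 = \left(- \frac{579}{1511} + \frac{1}{550 \left(\left(-71 - 615\right) - 364\right)}\right) - 2486 = \left(- \frac{579}{1511} + \frac{1}{550 \left(-686 - 364\right)}\right) - 2486 = \left(- \frac{579}{1511} + \frac{1}{550 \left(-1050\right)}\right) - 2486 = \left(- \frac{579}{1511} + \frac{1}{550} \left(- \frac{1}{1050}\right)\right) - 2486 = \left(- \frac{579}{1511} - \frac{1}{577500}\right) - 2486 = - \frac{334374011}{872602500} - 2486 = - \frac{2169624189011}{872602500}$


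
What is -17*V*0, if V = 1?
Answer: 0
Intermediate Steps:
-17*V*0 = -17*1*0 = -17*0 = 0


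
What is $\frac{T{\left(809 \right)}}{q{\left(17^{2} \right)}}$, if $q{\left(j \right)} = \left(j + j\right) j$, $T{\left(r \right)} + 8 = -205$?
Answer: $- \frac{213}{167042} \approx -0.0012751$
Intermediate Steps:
$T{\left(r \right)} = -213$ ($T{\left(r \right)} = -8 - 205 = -213$)
$q{\left(j \right)} = 2 j^{2}$ ($q{\left(j \right)} = 2 j j = 2 j^{2}$)
$\frac{T{\left(809 \right)}}{q{\left(17^{2} \right)}} = - \frac{213}{2 \left(17^{2}\right)^{2}} = - \frac{213}{2 \cdot 289^{2}} = - \frac{213}{2 \cdot 83521} = - \frac{213}{167042}$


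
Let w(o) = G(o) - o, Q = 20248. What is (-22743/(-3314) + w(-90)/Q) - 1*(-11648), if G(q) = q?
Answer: 38624215/3314 ≈ 11655.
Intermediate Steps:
w(o) = 0 (w(o) = o - o = 0)
(-22743/(-3314) + w(-90)/Q) - 1*(-11648) = (-22743/(-3314) + 0/20248) - 1*(-11648) = (-22743*(-1/3314) + 0*(1/20248)) + 11648 = (22743/3314 + 0) + 11648 = 22743/3314 + 11648 = 38624215/3314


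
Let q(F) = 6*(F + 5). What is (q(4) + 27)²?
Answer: 6561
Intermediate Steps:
q(F) = 30 + 6*F (q(F) = 6*(5 + F) = 30 + 6*F)
(q(4) + 27)² = ((30 + 6*4) + 27)² = ((30 + 24) + 27)² = (54 + 27)² = 81² = 6561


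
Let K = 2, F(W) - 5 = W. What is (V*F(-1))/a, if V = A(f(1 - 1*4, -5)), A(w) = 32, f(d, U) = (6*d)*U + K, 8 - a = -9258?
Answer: 64/4633 ≈ 0.013814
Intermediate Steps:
a = 9266 (a = 8 - 1*(-9258) = 8 + 9258 = 9266)
F(W) = 5 + W
f(d, U) = 2 + 6*U*d (f(d, U) = (6*d)*U + 2 = 6*U*d + 2 = 2 + 6*U*d)
V = 32
(V*F(-1))/a = (32*(5 - 1))/9266 = (32*4)*(1/9266) = 128*(1/9266) = 64/4633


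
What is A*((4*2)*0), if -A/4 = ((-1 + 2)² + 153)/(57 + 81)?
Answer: 0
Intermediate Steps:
A = -308/69 (A = -4*((-1 + 2)² + 153)/(57 + 81) = -4*(1² + 153)/138 = -4*(1 + 153)/138 = -616/138 = -4*77/69 = -308/69 ≈ -4.4638)
A*((4*2)*0) = -308*4*2*0/69 = -2464*0/69 = -308/69*0 = 0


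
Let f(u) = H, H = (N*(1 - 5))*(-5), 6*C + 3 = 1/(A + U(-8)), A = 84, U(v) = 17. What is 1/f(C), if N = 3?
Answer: 1/60 ≈ 0.016667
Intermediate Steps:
C = -151/303 (C = -½ + 1/(6*(84 + 17)) = -½ + (⅙)/101 = -½ + (⅙)*(1/101) = -½ + 1/606 = -151/303 ≈ -0.49835)
H = 60 (H = (3*(1 - 5))*(-5) = (3*(-4))*(-5) = -12*(-5) = 60)
f(u) = 60
1/f(C) = 1/60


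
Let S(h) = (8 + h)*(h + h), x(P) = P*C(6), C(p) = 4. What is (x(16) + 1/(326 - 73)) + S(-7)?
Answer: 12651/253 ≈ 50.004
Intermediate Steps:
x(P) = 4*P (x(P) = P*4 = 4*P)
S(h) = 2*h*(8 + h) (S(h) = (8 + h)*(2*h) = 2*h*(8 + h))
(x(16) + 1/(326 - 73)) + S(-7) = (4*16 + 1/(326 - 73)) + 2*(-7)*(8 - 7) = (64 + 1/253) + 2*(-7)*1 = (64 + 1/253) - 14 = 16193/253 - 14 = 12651/253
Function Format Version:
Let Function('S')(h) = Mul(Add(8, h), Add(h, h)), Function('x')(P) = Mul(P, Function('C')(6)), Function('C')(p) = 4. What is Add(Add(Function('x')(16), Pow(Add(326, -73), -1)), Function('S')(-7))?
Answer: Rational(12651, 253) ≈ 50.004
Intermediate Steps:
Function('x')(P) = Mul(4, P) (Function('x')(P) = Mul(P, 4) = Mul(4, P))
Function('S')(h) = Mul(2, h, Add(8, h)) (Function('S')(h) = Mul(Add(8, h), Mul(2, h)) = Mul(2, h, Add(8, h)))
Add(Add(Function('x')(16), Pow(Add(326, -73), -1)), Function('S')(-7)) = Add(Add(Mul(4, 16), Pow(Add(326, -73), -1)), Mul(2, -7, Add(8, -7))) = Add(Add(64, Pow(253, -1)), Mul(2, -7, 1)) = Add(Add(64, Rational(1, 253)), -14) = Add(Rational(16193, 253), -14) = Rational(12651, 253)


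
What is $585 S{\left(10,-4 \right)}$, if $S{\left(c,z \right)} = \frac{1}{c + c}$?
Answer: $\frac{117}{4} \approx 29.25$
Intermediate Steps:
$S{\left(c,z \right)} = \frac{1}{2 c}$
$585 S{\left(10,-4 \right)} = 585 \frac{1}{2 \cdot 10} = 585 \cdot \frac{1}{2} \cdot \frac{1}{10} = 585 \cdot \frac{1}{20} = \frac{117}{4}$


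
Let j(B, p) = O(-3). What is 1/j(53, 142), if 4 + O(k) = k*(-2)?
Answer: ½ ≈ 0.50000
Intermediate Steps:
O(k) = -4 - 2*k (O(k) = -4 + k*(-2) = -4 - 2*k)
j(B, p) = 2 (j(B, p) = -4 - 2*(-3) = -4 + 6 = 2)
1/j(53, 142) = 1/2 = ½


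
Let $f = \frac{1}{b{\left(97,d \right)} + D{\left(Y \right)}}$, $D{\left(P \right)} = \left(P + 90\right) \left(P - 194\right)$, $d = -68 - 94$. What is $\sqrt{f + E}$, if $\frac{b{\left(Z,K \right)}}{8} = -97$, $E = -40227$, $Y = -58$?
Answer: $\frac{i \sqrt{785890765010}}{4420} \approx 200.57 i$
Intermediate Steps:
$d = -162$ ($d = -68 - 94 = -162$)
$b{\left(Z,K \right)} = -776$ ($b{\left(Z,K \right)} = 8 \left(-97\right) = -776$)
$D{\left(P \right)} = \left(-194 + P\right) \left(90 + P\right)$ ($D{\left(P \right)} = \left(90 + P\right) \left(-194 + P\right) = \left(-194 + P\right) \left(90 + P\right)$)
$f = - \frac{1}{8840}$ ($f = \frac{1}{-776 - \left(11428 - 3364\right)} = \frac{1}{-776 + \left(-17460 + 3364 + 6032\right)} = \frac{1}{-776 - 8064} = \frac{1}{-8840} = - \frac{1}{8840} \approx -0.00011312$)
$\sqrt{f + E} = \sqrt{- \frac{1}{8840} - 40227} = \sqrt{- \frac{355606681}{8840}} = \frac{i \sqrt{785890765010}}{4420}$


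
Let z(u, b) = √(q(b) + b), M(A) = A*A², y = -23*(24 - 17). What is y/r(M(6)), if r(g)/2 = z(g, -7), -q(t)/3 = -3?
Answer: -161*√2/4 ≈ -56.922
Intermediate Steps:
q(t) = 9 (q(t) = -3*(-3) = 9)
y = -161 (y = -23*7 = -161)
M(A) = A³
z(u, b) = √(9 + b)
r(g) = 2*√2 (r(g) = 2*√(9 - 7) = 2*√2)
y/r(M(6)) = -161*√2/4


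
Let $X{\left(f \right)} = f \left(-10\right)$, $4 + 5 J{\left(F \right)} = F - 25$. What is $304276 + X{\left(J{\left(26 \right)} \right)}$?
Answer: $304282$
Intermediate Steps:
$J{\left(F \right)} = - \frac{29}{5} + \frac{F}{5}$ ($J{\left(F \right)} = - \frac{4}{5} + \frac{F - 25}{5} = - \frac{4}{5} + \frac{-25 + F}{5} = - \frac{4}{5} + \left(-5 + \frac{F}{5}\right) = - \frac{29}{5} + \frac{F}{5}$)
$X{\left(f \right)} = - 10 f$
$304276 + X{\left(J{\left(26 \right)} \right)} = 304276 - 10 \left(- \frac{29}{5} + \frac{1}{5} \cdot 26\right) = 304276 - 10 \left(- \frac{29}{5} + \frac{26}{5}\right) = 304276 - -6 = 304276 + 6 = 304282$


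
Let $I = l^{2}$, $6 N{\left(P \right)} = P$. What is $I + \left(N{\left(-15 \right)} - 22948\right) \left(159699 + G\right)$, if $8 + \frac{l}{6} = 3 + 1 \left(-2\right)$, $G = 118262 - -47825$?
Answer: $-7476949829$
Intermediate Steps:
$N{\left(P \right)} = \frac{P}{6}$
$G = 166087$ ($G = 118262 + 47825 = 166087$)
$l = -42$ ($l = -48 + 6 \left(3 + 1 \left(-2\right)\right) = -48 + 6 \left(3 - 2\right) = -48 + 6 \cdot 1 = -48 + 6 = -42$)
$I = 1764$ ($I = \left(-42\right)^{2} = 1764$)
$I + \left(N{\left(-15 \right)} - 22948\right) \left(159699 + G\right) = 1764 + \left(\frac{1}{6} \left(-15\right) - 22948\right) \left(159699 + 166087\right) = 1764 + \left(- \frac{5}{2} - 22948\right) 325786 = 1764 - 7476951593 = -7476949829$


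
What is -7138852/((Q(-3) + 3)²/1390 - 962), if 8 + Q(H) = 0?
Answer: 1984600856/267431 ≈ 7421.0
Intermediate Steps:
Q(H) = -8 (Q(H) = -8 + 0 = -8)
-7138852/((Q(-3) + 3)²/1390 - 962) = -7138852/((-8 + 3)²/1390 - 962) = -7138852/((-5)²*(1/1390) - 962) = -7138852/(25*(1/1390) - 962) = -7138852/(5/278 - 962) = -7138852/(-267431/278) = -7138852*(-278/267431) = 1984600856/267431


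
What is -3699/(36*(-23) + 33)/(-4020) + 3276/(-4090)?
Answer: -116498859/145235900 ≈ -0.80214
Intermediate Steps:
-3699/(36*(-23) + 33)/(-4020) + 3276/(-4090) = -3699/(-828 + 33)*(-1/4020) + 3276*(-1/4090) = -3699/(-795)*(-1/4020) - 1638/2045 = -3699*(-1/795)*(-1/4020) - 1638/2045 = (1233/265)*(-1/4020) - 1638/2045 = -411/355100 - 1638/2045 = -116498859/145235900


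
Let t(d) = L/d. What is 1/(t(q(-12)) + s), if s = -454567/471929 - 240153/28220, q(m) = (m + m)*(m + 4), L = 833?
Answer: -639256146240/3282386775961 ≈ -0.19475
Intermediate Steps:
q(m) = 2*m*(4 + m) (q(m) = (2*m)*(4 + m) = 2*m*(4 + m))
t(d) = 833/d
s = -126163045877/13317836380 (s = -454567*1/471929 - 240153*1/28220 = -454567/471929 - 240153/28220 = -126163045877/13317836380 ≈ -9.4732)
1/(t(q(-12)) + s) = 1/(833/((2*(-12)*(4 - 12))) - 126163045877/13317836380) = 1/(833/((2*(-12)*(-8))) - 126163045877/13317836380) = 1/(833/192 - 126163045877/13317836380) = 1/(-3282386775961/639256146240) = -639256146240/3282386775961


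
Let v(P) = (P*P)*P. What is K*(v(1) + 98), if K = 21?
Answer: 2079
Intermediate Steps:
v(P) = P³ (v(P) = P²*P = P³)
K*(v(1) + 98) = 21*(1³ + 98) = 21*(1 + 98) = 21*99 = 2079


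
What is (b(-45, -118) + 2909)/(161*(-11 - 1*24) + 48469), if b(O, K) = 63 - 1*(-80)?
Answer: 1526/21417 ≈ 0.071252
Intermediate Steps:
b(O, K) = 143 (b(O, K) = 63 + 80 = 143)
(b(-45, -118) + 2909)/(161*(-11 - 1*24) + 48469) = (143 + 2909)/(161*(-11 - 1*24) + 48469) = 3052/(161*(-11 - 24) + 48469) = 3052/(161*(-35) + 48469) = 3052/(-5635 + 48469) = 3052/42834 = 3052*(1/42834) = 1526/21417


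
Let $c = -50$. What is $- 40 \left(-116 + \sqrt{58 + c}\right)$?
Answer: $4640 - 80 \sqrt{2} \approx 4526.9$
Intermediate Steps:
$- 40 \left(-116 + \sqrt{58 + c}\right) = - 40 \left(-116 + \sqrt{58 - 50}\right) = - 40 \left(-116 + \sqrt{8}\right) = - 40 \left(-116 + 2 \sqrt{2}\right) = 4640 - 80 \sqrt{2}$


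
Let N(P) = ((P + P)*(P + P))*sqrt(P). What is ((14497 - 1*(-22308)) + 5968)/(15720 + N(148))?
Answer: -84048945/141985534136 + 117112474*sqrt(37)/17748191767 ≈ 0.039546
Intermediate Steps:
N(P) = 4*P**(5/2) (N(P) = ((2*P)*(2*P))*sqrt(P) = (4*P**2)*sqrt(P) = 4*P**(5/2))
((14497 - 1*(-22308)) + 5968)/(15720 + N(148)) = ((14497 - 1*(-22308)) + 5968)/(15720 + 4*148**(5/2)) = ((14497 + 22308) + 5968)/(15720 + 4*(43808*sqrt(37))) = (36805 + 5968)/(15720 + 175232*sqrt(37)) = 42773/(15720 + 175232*sqrt(37))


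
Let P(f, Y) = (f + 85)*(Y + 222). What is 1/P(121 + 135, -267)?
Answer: -1/15345 ≈ -6.5168e-5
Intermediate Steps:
P(f, Y) = (85 + f)*(222 + Y)
1/P(121 + 135, -267) = 1/(18870 + 85*(-267) + 222*(121 + 135) - 267*(121 + 135)) = 1/(18870 - 22695 + 222*256 - 267*256) = 1/(18870 - 22695 + 56832 - 68352) = 1/(-15345) = -1/15345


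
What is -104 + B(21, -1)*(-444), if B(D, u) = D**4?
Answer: -86349668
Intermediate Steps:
-104 + B(21, -1)*(-444) = -104 + 21**4*(-444) = -104 + 194481*(-444) = -104 - 86349564 = -86349668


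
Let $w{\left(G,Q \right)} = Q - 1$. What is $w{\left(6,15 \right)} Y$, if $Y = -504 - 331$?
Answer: $-11690$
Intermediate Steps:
$w{\left(G,Q \right)} = -1 + Q$
$Y = -835$ ($Y = -504 - 331 = -835$)
$w{\left(6,15 \right)} Y = \left(-1 + 15\right) \left(-835\right) = 14 \left(-835\right) = -11690$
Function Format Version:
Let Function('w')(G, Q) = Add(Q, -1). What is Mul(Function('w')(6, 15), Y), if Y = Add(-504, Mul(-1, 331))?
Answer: -11690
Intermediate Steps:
Function('w')(G, Q) = Add(-1, Q)
Y = -835 (Y = Add(-504, -331) = -835)
Mul(Function('w')(6, 15), Y) = Mul(Add(-1, 15), -835) = Mul(14, -835) = -11690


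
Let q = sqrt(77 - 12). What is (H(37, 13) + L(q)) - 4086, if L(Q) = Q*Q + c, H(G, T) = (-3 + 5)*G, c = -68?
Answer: -4015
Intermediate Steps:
H(G, T) = 2*G
q = sqrt(65) ≈ 8.0623
L(Q) = -68 + Q**2 (L(Q) = Q*Q - 68 = Q**2 - 68 = -68 + Q**2)
(H(37, 13) + L(q)) - 4086 = (2*37 + (-68 + (sqrt(65))**2)) - 4086 = (74 + (-68 + 65)) - 4086 = (74 - 3) - 4086 = 71 - 4086 = -4015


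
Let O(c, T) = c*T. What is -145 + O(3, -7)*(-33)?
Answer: 548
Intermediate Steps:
O(c, T) = T*c
-145 + O(3, -7)*(-33) = -145 - 7*3*(-33) = -145 - 21*(-33) = -145 + 693 = 548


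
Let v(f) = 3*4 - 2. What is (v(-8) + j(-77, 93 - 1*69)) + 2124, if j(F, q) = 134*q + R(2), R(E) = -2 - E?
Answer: 5346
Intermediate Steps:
v(f) = 10 (v(f) = 12 - 2 = 10)
j(F, q) = -4 + 134*q (j(F, q) = 134*q + (-2 - 1*2) = 134*q + (-2 - 2) = 134*q - 4 = -4 + 134*q)
(v(-8) + j(-77, 93 - 1*69)) + 2124 = (10 + (-4 + 134*(93 - 1*69))) + 2124 = (10 + (-4 + 134*(93 - 69))) + 2124 = (10 + (-4 + 134*24)) + 2124 = (10 + (-4 + 3216)) + 2124 = (10 + 3212) + 2124 = 3222 + 2124 = 5346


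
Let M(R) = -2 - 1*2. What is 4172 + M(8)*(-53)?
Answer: 4384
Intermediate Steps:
M(R) = -4 (M(R) = -2 - 2 = -4)
4172 + M(8)*(-53) = 4172 - 4*(-53) = 4172 + 212 = 4384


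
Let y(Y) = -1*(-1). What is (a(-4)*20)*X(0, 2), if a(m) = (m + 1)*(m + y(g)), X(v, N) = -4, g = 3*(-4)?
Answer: -720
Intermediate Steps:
g = -12
y(Y) = 1
a(m) = (1 + m)**2 (a(m) = (m + 1)*(m + 1) = (1 + m)*(1 + m) = (1 + m)**2)
(a(-4)*20)*X(0, 2) = ((1 + (-4)**2 + 2*(-4))*20)*(-4) = ((1 + 16 - 8)*20)*(-4) = (9*20)*(-4) = 180*(-4) = -720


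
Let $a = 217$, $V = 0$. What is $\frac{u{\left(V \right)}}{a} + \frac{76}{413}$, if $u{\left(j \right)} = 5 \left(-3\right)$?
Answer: $\frac{1471}{12803} \approx 0.11489$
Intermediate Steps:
$u{\left(j \right)} = -15$
$\frac{u{\left(V \right)}}{a} + \frac{76}{413} = - \frac{15}{217} + \frac{76}{413} = \frac{1471}{12803}$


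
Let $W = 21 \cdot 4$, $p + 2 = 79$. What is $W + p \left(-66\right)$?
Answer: $-4998$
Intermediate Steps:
$p = 77$ ($p = -2 + 79 = 77$)
$W = 84$
$W + p \left(-66\right) = 84 + 77 \left(-66\right) = 84 - 5082 = -4998$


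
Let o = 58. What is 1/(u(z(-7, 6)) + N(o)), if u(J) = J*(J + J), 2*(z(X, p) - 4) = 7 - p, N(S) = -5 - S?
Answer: -2/45 ≈ -0.044444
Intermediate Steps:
z(X, p) = 15/2 - p/2 (z(X, p) = 4 + (7 - p)/2 = 4 + (7/2 - p/2) = 15/2 - p/2)
u(J) = 2*J² (u(J) = J*(2*J) = 2*J²)
1/(u(z(-7, 6)) + N(o)) = 1/(2*(15/2 - ½*6)² + (-5 - 1*58)) = 1/(2*(15/2 - 3)² + (-5 - 58)) = 1/(2*(9/2)² - 63) = 1/(2*(81/4) - 63) = 1/(81/2 - 63) = 1/(-45/2) = -2/45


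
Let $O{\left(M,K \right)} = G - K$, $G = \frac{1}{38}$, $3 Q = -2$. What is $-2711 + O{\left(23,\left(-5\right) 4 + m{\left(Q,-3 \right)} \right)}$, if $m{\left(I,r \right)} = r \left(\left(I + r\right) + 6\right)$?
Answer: $- \frac{101991}{38} \approx -2684.0$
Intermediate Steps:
$Q = - \frac{2}{3}$ ($Q = \frac{1}{3} \left(-2\right) = - \frac{2}{3} \approx -0.66667$)
$m{\left(I,r \right)} = r \left(6 + I + r\right)$
$G = \frac{1}{38} \approx 0.026316$
$O{\left(M,K \right)} = \frac{1}{38} - K$
$-2711 + O{\left(23,\left(-5\right) 4 + m{\left(Q,-3 \right)} \right)} = -2711 - \left(- \frac{1}{38} - 20 - 3 \left(6 - \frac{2}{3} - 3\right)\right) = -2711 + \left(\frac{1}{38} - \left(-20 - 7\right)\right) = -2711 + \left(\frac{1}{38} - -27\right) = -2711 + \left(\frac{1}{38} + 27\right) = -2711 + \frac{1027}{38} = - \frac{101991}{38}$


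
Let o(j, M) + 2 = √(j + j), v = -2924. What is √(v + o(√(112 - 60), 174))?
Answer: √(-2926 + 2*13^(¼)) ≈ 54.057*I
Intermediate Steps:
o(j, M) = -2 + √2*√j (o(j, M) = -2 + √(j + j) = -2 + √(2*j) = -2 + √2*√j)
√(v + o(√(112 - 60), 174)) = √(-2924 + (-2 + √2*√(√(112 - 60)))) = √(-2924 + (-2 + √2*√(√52))) = √(-2924 + (-2 + √2*√(2*√13))) = √(-2924 + (-2 + √2*(√2*13^(¼)))) = √(-2924 + (-2 + 2*13^(¼))) = √(-2926 + 2*13^(¼))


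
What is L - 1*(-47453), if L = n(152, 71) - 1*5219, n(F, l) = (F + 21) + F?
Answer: 42559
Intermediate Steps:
n(F, l) = 21 + 2*F (n(F, l) = (21 + F) + F = 21 + 2*F)
L = -4894 (L = (21 + 2*152) - 1*5219 = (21 + 304) - 5219 = 325 - 5219 = -4894)
L - 1*(-47453) = -4894 - 1*(-47453) = -4894 + 47453 = 42559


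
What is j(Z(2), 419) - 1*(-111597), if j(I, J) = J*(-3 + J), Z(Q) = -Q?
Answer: 285901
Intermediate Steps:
j(Z(2), 419) - 1*(-111597) = 419*(-3 + 419) - 1*(-111597) = 419*416 + 111597 = 174304 + 111597 = 285901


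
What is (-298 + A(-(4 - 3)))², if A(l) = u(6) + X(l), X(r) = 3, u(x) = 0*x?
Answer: 87025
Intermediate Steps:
u(x) = 0
A(l) = 3 (A(l) = 0 + 3 = 3)
(-298 + A(-(4 - 3)))² = (-298 + 3)² = (-295)² = 87025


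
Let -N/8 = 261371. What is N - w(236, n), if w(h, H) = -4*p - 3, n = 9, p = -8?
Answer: -2090997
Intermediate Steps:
N = -2090968 (N = -8*261371 = -2090968)
w(h, H) = 29 (w(h, H) = -4*(-8) - 3 = 32 - 3 = 29)
N - w(236, n) = -2090968 - 1*29 = -2090968 - 29 = -2090997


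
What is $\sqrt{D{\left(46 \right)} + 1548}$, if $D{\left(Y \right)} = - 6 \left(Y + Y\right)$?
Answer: $2 \sqrt{249} \approx 31.559$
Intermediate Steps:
$D{\left(Y \right)} = - 12 Y$ ($D{\left(Y \right)} = - 6 \cdot 2 Y = - 12 Y$)
$\sqrt{D{\left(46 \right)} + 1548} = \sqrt{\left(-12\right) 46 + 1548} = \sqrt{-552 + 1548} = \sqrt{996} = 2 \sqrt{249}$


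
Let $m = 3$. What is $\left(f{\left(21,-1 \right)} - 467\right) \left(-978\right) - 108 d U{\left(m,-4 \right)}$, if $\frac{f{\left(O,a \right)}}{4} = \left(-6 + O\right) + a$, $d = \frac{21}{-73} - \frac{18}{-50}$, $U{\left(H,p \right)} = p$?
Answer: $\frac{733630374}{1825} \approx 4.0199 \cdot 10^{5}$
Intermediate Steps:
$d = \frac{132}{1825}$ ($d = 21 \left(- \frac{1}{73}\right) - - \frac{9}{25} = - \frac{21}{73} + \frac{9}{25} = \frac{132}{1825} \approx 0.072329$)
$f{\left(O,a \right)} = -24 + 4 O + 4 a$ ($f{\left(O,a \right)} = 4 \left(\left(-6 + O\right) + a\right) = 4 \left(-6 + O + a\right) = -24 + 4 O + 4 a$)
$\left(f{\left(21,-1 \right)} - 467\right) \left(-978\right) - 108 d U{\left(m,-4 \right)} = \left(\left(-24 + 4 \cdot 21 + 4 \left(-1\right)\right) - 467\right) \left(-978\right) - 108 \cdot \frac{132}{1825} \left(-4\right) = \left(\left(-24 + 84 - 4\right) - 467\right) \left(-978\right) - \frac{14256}{1825} \left(-4\right) = \left(56 - 467\right) \left(-978\right) - - \frac{57024}{1825} = \left(-411\right) \left(-978\right) + \frac{57024}{1825} = 401958 + \frac{57024}{1825} = \frac{733630374}{1825}$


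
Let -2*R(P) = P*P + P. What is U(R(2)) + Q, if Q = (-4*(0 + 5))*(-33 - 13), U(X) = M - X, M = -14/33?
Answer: 30445/33 ≈ 922.58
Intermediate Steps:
M = -14/33 (M = -14*1/33 = -14/33 ≈ -0.42424)
R(P) = -P/2 - P²/2 (R(P) = -(P*P + P)/2 = -(P² + P)/2 = -(P + P²)/2 = -P/2 - P²/2)
U(X) = -14/33 - X
Q = 920 (Q = -4*5*(-46) = -20*(-46) = 920)
U(R(2)) + Q = (-14/33 - (-1)*2*(1 + 2)/2) + 920 = (-14/33 - (-1)*2*3/2) + 920 = (-14/33 - 1*(-3)) + 920 = (-14/33 + 3) + 920 = 85/33 + 920 = 30445/33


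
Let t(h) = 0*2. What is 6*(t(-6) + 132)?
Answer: 792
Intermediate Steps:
t(h) = 0
6*(t(-6) + 132) = 6*(0 + 132) = 6*132 = 792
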